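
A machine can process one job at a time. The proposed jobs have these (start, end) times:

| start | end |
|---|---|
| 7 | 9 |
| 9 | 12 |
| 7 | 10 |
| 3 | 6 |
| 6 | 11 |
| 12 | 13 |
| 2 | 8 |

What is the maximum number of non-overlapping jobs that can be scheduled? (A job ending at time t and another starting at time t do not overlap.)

4

Sorted by end: (3,6)  (2,8)  (7,9)  (7,10)  (6,11)  (9,12)  (12,13)
take (3,6); skip (2,8); take (7,9); skip (6,11); take (9,12); take (12,13).
Selected 4 jobs.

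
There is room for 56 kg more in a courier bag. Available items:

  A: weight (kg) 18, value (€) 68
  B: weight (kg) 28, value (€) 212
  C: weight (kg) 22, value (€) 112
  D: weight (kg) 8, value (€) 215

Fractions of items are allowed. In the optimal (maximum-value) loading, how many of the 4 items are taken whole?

2

Order: D (215/8=26.88) > B (212/28=7.57) > C (112/22=5.09) > A (68/18=3.78)
Fill: take D (8 @ 215) → take B (28 @ 212) → take 20/22 of C → 101.82; 56/56 used.
2 item(s) taken whole; one partial (take 20/22 of C).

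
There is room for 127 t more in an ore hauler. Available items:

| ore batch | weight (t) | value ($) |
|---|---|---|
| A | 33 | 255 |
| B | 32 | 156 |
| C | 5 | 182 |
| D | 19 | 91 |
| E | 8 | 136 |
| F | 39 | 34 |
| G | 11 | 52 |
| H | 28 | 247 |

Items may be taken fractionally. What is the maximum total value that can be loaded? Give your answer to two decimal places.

Order: C (182/5=36.40) > E (136/8=17.00) > H (247/28=8.82) > A (255/33=7.73) > B (156/32=4.88) > D (91/19=4.79) > G (52/11=4.73) > F (34/39=0.87)
Fill: take C (5 @ 182) → take E (8 @ 136) → take H (28 @ 247) → take A (33 @ 255) → take B (32 @ 156) → take D (19 @ 91) → take 2/11 of G → 9.45; 127/127 used.
Total value = 1076.45

1076.45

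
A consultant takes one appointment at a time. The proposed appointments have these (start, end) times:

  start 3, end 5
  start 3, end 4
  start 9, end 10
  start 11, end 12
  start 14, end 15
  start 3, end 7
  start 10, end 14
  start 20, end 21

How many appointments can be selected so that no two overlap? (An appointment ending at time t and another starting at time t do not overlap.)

5

Greedy by earliest finish: after sorting by end time, pick each interval compatible with the last pick.
Sorted by end: (3,4)  (3,5)  (3,7)  (9,10)  (11,12)  (10,14)  (14,15)  (20,21)
take (3,4); skip (3,7); take (9,10); take (11,12); take (14,15); take (20,21).
Selected 5 appointments.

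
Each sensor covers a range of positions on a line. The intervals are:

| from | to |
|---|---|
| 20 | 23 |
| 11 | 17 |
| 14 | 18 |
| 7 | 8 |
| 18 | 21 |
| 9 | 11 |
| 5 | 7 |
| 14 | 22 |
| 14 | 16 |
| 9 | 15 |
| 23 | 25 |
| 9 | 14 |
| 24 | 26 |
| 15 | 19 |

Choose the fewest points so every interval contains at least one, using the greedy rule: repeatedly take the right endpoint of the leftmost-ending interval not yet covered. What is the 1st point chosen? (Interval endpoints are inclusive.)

7

Process intervals by earliest right end; each time one isn't hit yet, stab at its right endpoint.
Sorted: [5,7] [7,8] [9,11] [9,14] [9,15] [14,16] [11,17] [14,18] [15,19] [18,21] [14,22] [20,23] [23,25] [24,26]
{[5,7],[7,8]} hit by 7; {[9,11],[9,14],[9,15]} hit by 11; {[14,16],[11,17],[14,18],[15,19]} hit by 16; {[18,21],[14,22],[20,23]} hit by 21; {[23,25],[24,26]} hit by 25.
Points: 7, 11, 16, 21, 25 (5 total).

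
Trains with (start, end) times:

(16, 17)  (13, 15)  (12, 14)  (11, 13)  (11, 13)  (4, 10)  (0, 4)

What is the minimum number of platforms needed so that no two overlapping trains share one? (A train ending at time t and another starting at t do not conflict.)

3

starts: [0, 4, 11, 11, 12, 13, 16]
ends:   [4, 10, 13, 13, 14, 15, 17]
s0→1 e4→0 s4→1 e10→0 s11→1 s11→2 s12→3  — peak 3.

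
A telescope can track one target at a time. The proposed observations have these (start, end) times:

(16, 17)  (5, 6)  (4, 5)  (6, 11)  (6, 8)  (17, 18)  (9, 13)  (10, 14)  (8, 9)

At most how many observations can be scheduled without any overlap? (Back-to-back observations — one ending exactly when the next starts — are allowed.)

Sorted by end: (4,5)  (5,6)  (6,8)  (8,9)  (6,11)  (9,13)  (10,14)  (16,17)  (17,18)
take (4,5); take (5,6); take (6,8); take (8,9); take (9,13); take (16,17); take (17,18).
Selected 7 observations.

7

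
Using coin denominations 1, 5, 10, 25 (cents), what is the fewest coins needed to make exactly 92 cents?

7

92 − 3×25→17 − 1×10→7 − 1×5→2 − 2×1→0
Total coins = 3 + 1 + 1 + 2 = 7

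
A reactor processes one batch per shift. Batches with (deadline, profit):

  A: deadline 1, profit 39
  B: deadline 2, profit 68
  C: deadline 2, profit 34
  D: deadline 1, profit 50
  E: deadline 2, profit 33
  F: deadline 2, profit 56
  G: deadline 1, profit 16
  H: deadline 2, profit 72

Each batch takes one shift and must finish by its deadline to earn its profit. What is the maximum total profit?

Take jobs in profit order; each goes to the latest open slot no later than its deadline.
Profit order: H=72 B=68 F=56 D=50 A=39 C=34 E=33 G=16
Assign: H→slot 2, B→slot 1, F skipped, D skipped, A skipped, C skipped, E skipped, G skipped.
Slots: [1:B] [2:H]
Profit = 68 + 72 = 140

140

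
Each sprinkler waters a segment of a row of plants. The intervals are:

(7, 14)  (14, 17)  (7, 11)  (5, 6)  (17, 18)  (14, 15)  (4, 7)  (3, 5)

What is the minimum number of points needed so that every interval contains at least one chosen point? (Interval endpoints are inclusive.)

Process intervals by earliest right end; each time one isn't hit yet, stab at its right endpoint.
By right end: [3,5]  [5,6]  [4,7]  [7,11]  [7,14]  [14,15]  [14,17]  [17,18]
[3,5] uncovered → point at 5; [7,11] uncovered → point at 11; [14,15] uncovered → point at 15; [17,18] uncovered → point at 18.
Points: 5, 11, 15, 18 (4 total).

4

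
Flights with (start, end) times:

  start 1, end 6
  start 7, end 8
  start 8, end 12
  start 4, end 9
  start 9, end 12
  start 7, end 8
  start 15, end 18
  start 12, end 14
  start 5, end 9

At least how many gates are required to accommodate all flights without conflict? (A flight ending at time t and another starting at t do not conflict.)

Count concurrent intervals with a sweep; the peak is the room count.
Events (time:±→running): 1:+→1 4:+→2 5:+→3 6:-→2 7:+→3 7:+→4 … peak 4.

4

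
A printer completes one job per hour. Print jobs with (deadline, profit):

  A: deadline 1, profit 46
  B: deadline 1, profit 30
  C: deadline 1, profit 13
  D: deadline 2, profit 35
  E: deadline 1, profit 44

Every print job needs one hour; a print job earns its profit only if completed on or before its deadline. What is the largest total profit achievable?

Profit order: A=46 E=44 D=35 B=30 C=13
Assign: A→slot 1, E skipped, D→slot 2, B skipped, C skipped.
Slots: [1:A] [2:D]
Profit = 46 + 35 = 81

81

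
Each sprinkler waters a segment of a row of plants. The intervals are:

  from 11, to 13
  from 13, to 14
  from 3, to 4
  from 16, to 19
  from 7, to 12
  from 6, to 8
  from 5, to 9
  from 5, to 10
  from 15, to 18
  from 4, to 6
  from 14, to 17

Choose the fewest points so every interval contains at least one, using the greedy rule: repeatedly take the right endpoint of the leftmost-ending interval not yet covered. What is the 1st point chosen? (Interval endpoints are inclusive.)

4

By right end: [3,4]  [4,6]  [6,8]  [5,9]  [5,10]  [7,12]  [11,13]  [13,14]  [14,17]  [15,18]  [16,19]
[3,4] uncovered → point at 4; [6,8] uncovered → point at 8; [11,13] uncovered → point at 13; [14,17] uncovered → point at 17.
Points: 4, 8, 13, 17 (4 total).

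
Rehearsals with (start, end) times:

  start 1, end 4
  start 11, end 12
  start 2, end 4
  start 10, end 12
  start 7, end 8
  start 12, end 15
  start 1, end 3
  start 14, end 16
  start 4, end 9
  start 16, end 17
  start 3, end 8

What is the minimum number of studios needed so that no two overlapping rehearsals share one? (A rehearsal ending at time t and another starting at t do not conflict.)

starts: [1, 1, 2, 3, 4, 7, 10, 11, 12, 14, 16]
ends:   [3, 4, 4, 8, 8, 9, 12, 12, 15, 16, 17]
s1→1 s1→2 s2→3  — peak 3.

3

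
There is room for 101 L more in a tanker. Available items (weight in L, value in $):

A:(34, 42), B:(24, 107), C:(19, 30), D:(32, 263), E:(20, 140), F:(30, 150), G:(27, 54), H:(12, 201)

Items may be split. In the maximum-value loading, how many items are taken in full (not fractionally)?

4

Sort by value per unit weight and fill in that order.
Order: H (201/12=16.75) > D (263/32=8.22) > E (140/20=7.00) > F (150/30=5.00) > B (107/24=4.46) > G (54/27=2.00) > C (30/19=1.58) > A (42/34=1.24)
Fill: take H (12 @ 201) → take D (32 @ 263) → take E (20 @ 140) → take F (30 @ 150) → take 7/24 of B → 31.21; 101/101 used.
4 item(s) taken whole; one partial (take 7/24 of B).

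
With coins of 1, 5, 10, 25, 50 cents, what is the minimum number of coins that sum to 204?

8

204 = 4×50 + 4×1
Total coins = 4 + 4 = 8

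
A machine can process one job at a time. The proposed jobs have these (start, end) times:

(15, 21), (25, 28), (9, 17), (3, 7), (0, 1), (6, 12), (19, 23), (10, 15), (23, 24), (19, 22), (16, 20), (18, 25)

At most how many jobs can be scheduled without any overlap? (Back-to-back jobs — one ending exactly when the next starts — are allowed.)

Sort by end time and greedily take each interval whose start is ≥ the last chosen end.
By end time: (0,1), (3,7), (6,12), (10,15), (9,17), (16,20), (15,21), (19,22), (19,23), (23,24), (18,25), (25,28).
Pick (0,1); next start ≥ 1 → (3,7); next start ≥ 7 → (10,15); next start ≥ 15 → (16,20); next start ≥ 20 → (23,24); next start ≥ 24 → (25,28).
Selected 6 jobs.

6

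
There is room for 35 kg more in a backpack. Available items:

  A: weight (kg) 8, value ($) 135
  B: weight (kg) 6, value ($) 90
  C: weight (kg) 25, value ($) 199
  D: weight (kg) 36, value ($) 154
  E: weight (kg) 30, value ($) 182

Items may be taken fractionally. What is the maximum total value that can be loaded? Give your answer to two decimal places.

392.16

Sort by value per unit weight and fill in that order.
Order: A (135/8=16.88) > B (90/6=15.00) > C (199/25=7.96) > E (182/30=6.07) > D (154/36=4.28)
Fill: take A (8 @ 135) → take B (6 @ 90) → take 21/25 of C → 167.16; 35/35 used.
Total value = 392.16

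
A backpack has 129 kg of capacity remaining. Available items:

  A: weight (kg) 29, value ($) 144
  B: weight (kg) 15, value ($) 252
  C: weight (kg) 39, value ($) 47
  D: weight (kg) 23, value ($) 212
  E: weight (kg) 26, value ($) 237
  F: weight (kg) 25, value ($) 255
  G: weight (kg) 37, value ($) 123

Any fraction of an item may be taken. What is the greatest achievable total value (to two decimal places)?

Order: B (252/15=16.80) > F (255/25=10.20) > D (212/23=9.22) > E (237/26=9.12) > A (144/29=4.97) > G (123/37=3.32) > C (47/39=1.21)
Fill: take B (15 @ 252) → take F (25 @ 255) → take D (23 @ 212) → take E (26 @ 237) → take A (29 @ 144) → take 11/37 of G → 36.57; 129/129 used.
Total value = 1136.57

1136.57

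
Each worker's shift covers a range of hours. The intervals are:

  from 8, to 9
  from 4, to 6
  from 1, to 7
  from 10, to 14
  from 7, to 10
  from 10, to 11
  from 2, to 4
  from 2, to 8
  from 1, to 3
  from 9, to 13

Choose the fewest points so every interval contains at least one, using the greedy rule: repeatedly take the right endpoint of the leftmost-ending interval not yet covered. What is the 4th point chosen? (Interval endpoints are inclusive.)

11

Sorted: [1,3] [2,4] [4,6] [1,7] [2,8] [8,9] [7,10] [10,11] [9,13] [10,14]
{[1,3],[2,4]} hit by 3; {[4,6],[1,7],[2,8]} hit by 6; {[8,9],[7,10]} hit by 9; {[10,11],[9,13],[10,14]} hit by 11.
Points: 3, 6, 9, 11 (4 total).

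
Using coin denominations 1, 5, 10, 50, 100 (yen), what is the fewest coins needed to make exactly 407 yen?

7

407 = 4×100 + 1×5 + 2×1
Total coins = 4 + 1 + 2 = 7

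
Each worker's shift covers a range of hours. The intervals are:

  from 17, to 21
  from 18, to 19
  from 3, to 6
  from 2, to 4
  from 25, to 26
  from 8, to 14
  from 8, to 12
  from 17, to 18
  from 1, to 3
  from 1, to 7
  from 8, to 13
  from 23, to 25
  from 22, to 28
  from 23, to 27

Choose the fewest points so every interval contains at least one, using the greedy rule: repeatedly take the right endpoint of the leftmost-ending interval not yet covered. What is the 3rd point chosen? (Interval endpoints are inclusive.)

Process intervals by earliest right end; each time one isn't hit yet, stab at its right endpoint.
By right end: [1,3]  [2,4]  [3,6]  [1,7]  [8,12]  [8,13]  [8,14]  [17,18]  [18,19]  [17,21]  [23,25]  [25,26]  [23,27]  [22,28]
[1,3] uncovered → point at 3; [8,12] uncovered → point at 12; [17,18] uncovered → point at 18; [23,25] uncovered → point at 25.
Points: 3, 12, 18, 25 (4 total).

18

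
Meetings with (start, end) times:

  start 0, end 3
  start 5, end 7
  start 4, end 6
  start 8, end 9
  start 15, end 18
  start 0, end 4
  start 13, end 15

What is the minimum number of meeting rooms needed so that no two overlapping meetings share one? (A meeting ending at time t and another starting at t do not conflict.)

2

The answer is the maximum number of intervals overlapping at any instant.
starts: [0, 0, 4, 5, 8, 13, 15]
ends:   [3, 4, 6, 7, 9, 15, 18]
s0→1 s0→2  — peak 2.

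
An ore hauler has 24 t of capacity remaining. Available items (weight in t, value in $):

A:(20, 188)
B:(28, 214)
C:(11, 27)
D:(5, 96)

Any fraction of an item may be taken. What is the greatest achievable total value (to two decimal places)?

Order: D (96/5=19.20) > A (188/20=9.40) > B (214/28=7.64) > C (27/11=2.45)
Fill: take D (5 @ 96) → take 19/20 of A → 178.60; 24/24 used.
Total value = 274.60

274.60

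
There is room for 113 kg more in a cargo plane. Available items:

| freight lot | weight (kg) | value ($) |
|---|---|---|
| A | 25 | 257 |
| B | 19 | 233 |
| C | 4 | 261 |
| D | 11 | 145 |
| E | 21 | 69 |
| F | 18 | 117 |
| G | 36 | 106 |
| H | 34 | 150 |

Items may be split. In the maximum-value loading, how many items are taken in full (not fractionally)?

6

Order: C (261/4=65.25) > D (145/11=13.18) > B (233/19=12.26) > A (257/25=10.28) > F (117/18=6.50) > H (150/34=4.41) > E (69/21=3.29) > G (106/36=2.94)
Fill: take C (4 @ 261) → take D (11 @ 145) → take B (19 @ 233) → take A (25 @ 257) → take F (18 @ 117) → take H (34 @ 150) → take 2/21 of E → 6.57; 113/113 used.
6 item(s) taken whole; one partial (take 2/21 of E).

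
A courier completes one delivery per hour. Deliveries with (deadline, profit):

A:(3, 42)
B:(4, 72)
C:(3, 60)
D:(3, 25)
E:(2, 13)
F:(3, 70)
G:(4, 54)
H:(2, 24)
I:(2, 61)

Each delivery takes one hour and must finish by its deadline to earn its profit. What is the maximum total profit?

Sort by profit descending; place each in the latest free slot ≤ its deadline.
By profit: B(d4,72), F(d3,70), I(d2,61), C(d3,60), G(d4,54), A(d3,42), D(d3,25), H(d2,24), E(d2,13)
B→slot 4; F→slot 3; I→slot 2; C→slot 1; G skipped; A skipped; D skipped; H skipped; E skipped.
Profit = 60 + 61 + 70 + 72 = 263

263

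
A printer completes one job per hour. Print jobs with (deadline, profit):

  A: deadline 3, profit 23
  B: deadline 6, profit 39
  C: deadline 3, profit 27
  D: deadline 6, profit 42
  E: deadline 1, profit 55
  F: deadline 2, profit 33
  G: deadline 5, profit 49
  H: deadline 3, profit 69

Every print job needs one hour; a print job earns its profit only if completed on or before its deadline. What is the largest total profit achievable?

287

By profit: H(d3,69), E(d1,55), G(d5,49), D(d6,42), B(d6,39), F(d2,33), C(d3,27), A(d3,23)
H→slot 3; E→slot 1; G→slot 5; D→slot 6; B→slot 4; F→slot 2; C skipped; A skipped.
Profit = 55 + 33 + 69 + 39 + 49 + 42 = 287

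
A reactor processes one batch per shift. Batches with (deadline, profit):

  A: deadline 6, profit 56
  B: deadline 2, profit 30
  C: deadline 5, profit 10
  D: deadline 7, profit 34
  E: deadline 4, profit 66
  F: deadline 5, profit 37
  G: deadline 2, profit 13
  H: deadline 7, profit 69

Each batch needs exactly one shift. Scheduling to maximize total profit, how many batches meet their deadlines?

7

Profit order: H=69 E=66 A=56 F=37 D=34 B=30 G=13 C=10
Assign: H→slot 7, E→slot 4, A→slot 6, F→slot 5, D→slot 3, B→slot 2, G→slot 1, C skipped.
Slots: [1:G] [2:B] [3:D] [4:E] [5:F] [6:A] [7:H]
7 of 8 scheduled.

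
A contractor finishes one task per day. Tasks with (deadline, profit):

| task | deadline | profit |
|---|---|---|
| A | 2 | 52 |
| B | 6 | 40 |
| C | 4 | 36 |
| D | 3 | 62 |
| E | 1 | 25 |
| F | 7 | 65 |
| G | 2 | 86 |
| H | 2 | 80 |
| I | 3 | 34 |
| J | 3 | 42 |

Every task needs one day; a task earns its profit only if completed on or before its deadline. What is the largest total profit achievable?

By profit: G(d2,86), H(d2,80), F(d7,65), D(d3,62), A(d2,52), J(d3,42), B(d6,40), C(d4,36), I(d3,34), E(d1,25)
G→slot 2; H→slot 1; F→slot 7; D→slot 3; A skipped; J skipped; B→slot 6; C→slot 4; I skipped; E skipped.
Profit = 80 + 86 + 62 + 36 + 40 + 65 = 369

369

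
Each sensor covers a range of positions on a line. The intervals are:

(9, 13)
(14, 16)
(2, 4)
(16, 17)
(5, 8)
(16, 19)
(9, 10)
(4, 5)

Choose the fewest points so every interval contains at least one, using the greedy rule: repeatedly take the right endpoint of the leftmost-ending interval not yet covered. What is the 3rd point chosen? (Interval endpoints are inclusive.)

10

Process intervals by earliest right end; each time one isn't hit yet, stab at its right endpoint.
By right end: [2,4]  [4,5]  [5,8]  [9,10]  [9,13]  [14,16]  [16,17]  [16,19]
[2,4] uncovered → point at 4; [5,8] uncovered → point at 8; [9,10] uncovered → point at 10; [14,16] uncovered → point at 16.
Points: 4, 8, 10, 16 (4 total).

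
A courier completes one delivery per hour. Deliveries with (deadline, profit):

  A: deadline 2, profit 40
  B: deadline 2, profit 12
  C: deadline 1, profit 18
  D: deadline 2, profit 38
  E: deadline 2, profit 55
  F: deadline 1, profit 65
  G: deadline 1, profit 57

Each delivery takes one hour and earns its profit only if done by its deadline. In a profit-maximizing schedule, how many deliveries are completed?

Take jobs in profit order; each goes to the latest open slot no later than its deadline.
Profit order: F=65 G=57 E=55 A=40 D=38 C=18 B=12
Assign: F→slot 1, G skipped, E→slot 2, A skipped, D skipped, C skipped, B skipped.
Slots: [1:F] [2:E]
2 of 7 scheduled.

2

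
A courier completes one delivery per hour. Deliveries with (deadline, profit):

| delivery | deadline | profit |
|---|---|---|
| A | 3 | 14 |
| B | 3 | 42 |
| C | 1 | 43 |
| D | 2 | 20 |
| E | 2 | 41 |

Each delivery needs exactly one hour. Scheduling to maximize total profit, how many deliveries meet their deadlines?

3

Sort by profit descending; place each in the latest free slot ≤ its deadline.
By profit: C(d1,43), B(d3,42), E(d2,41), D(d2,20), A(d3,14)
C→slot 1; B→slot 3; E→slot 2; D skipped; A skipped.
3 of 5 scheduled.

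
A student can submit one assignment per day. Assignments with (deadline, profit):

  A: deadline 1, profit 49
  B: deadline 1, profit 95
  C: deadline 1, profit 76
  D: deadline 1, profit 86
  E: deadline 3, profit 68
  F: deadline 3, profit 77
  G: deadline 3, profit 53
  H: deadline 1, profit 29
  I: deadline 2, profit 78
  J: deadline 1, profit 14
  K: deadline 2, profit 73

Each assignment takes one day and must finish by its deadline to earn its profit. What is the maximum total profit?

250

Take jobs in profit order; each goes to the latest open slot no later than its deadline.
By profit: B(d1,95), D(d1,86), I(d2,78), F(d3,77), C(d1,76), K(d2,73), E(d3,68), G(d3,53), A(d1,49), H(d1,29), J(d1,14)
B→slot 1; D skipped; I→slot 2; F→slot 3; C skipped; K skipped; E skipped; G skipped; A skipped; H skipped; J skipped.
Profit = 95 + 78 + 77 = 250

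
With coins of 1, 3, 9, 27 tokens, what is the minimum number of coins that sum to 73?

73 = 2×27 + 2×9 + 1×1
Total coins = 2 + 2 + 1 = 5

5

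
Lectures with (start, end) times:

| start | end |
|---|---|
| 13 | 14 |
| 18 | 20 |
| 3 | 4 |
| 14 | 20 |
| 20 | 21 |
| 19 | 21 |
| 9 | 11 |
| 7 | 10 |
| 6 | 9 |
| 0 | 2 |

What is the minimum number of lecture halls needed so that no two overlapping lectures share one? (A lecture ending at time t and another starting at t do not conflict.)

3

Count concurrent intervals with a sweep; the peak is the room count.
Events (time:±→running): 0:+→1 2:-→0 3:+→1 4:-→0 6:+→1 7:+→2 9:-→1 9:+→2 10:-→1 11:-→0 13:+→1 14:-→0 14:+→1 18:+→2 19:+→3 … peak 3.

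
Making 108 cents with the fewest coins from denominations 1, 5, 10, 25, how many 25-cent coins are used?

4

Greedy: take as many of the largest coin as possible, then repeat with the remainder.
108 − 4×25→8 − 1×5→3 − 3×1→0
Count of 25: 4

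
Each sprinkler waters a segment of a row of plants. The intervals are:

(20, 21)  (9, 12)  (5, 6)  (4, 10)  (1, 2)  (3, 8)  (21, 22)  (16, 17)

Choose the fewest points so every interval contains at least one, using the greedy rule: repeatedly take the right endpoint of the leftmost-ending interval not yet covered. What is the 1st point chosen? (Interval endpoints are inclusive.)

Process intervals by earliest right end; each time one isn't hit yet, stab at its right endpoint.
By right end: [1,2]  [5,6]  [3,8]  [4,10]  [9,12]  [16,17]  [20,21]  [21,22]
[1,2] uncovered → point at 2; [5,6] uncovered → point at 6; [9,12] uncovered → point at 12; [16,17] uncovered → point at 17; [20,21] uncovered → point at 21.
Points: 2, 6, 12, 17, 21 (5 total).

2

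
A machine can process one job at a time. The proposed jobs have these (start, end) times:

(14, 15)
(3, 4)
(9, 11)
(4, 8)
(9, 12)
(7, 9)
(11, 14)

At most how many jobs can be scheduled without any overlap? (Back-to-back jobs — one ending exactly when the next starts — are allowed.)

5

Sort by end time and greedily take each interval whose start is ≥ the last chosen end.
Sorted by end: (3,4)  (4,8)  (7,9)  (9,11)  (9,12)  (11,14)  (14,15)
take (3,4); take (4,8); skip (7,9); take (9,11); take (11,14); take (14,15).
Selected 5 jobs.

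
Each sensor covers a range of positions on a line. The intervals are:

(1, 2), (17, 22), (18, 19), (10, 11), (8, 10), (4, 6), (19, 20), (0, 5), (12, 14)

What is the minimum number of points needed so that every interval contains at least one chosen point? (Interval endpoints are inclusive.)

Process intervals by earliest right end; each time one isn't hit yet, stab at its right endpoint.
Sorted: [1,2] [0,5] [4,6] [8,10] [10,11] [12,14] [18,19] [19,20] [17,22]
{[1,2],[0,5]} hit by 2; {[4,6]} hit by 6; {[8,10],[10,11]} hit by 10; {[12,14]} hit by 14; {[18,19],[19,20],[17,22]} hit by 19.
Points: 2, 6, 10, 14, 19 (5 total).

5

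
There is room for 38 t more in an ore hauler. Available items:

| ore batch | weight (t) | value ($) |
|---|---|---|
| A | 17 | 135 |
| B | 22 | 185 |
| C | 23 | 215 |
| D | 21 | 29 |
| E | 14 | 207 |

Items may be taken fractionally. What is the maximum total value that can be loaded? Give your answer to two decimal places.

430.41

Greedy by value/weight ratio, highest first.
Ratios (sorted): E 14.79, C 9.35, B 8.41, A 7.94, D 1.38
take E (14 @ 207); take C (23 @ 215); take 1/22 of B → 8.41. Capacity used 38/38.
Total value = 430.41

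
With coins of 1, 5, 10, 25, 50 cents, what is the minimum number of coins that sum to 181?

6

181 − 3×50→31 − 1×25→6 − 1×5→1 − 1×1→0
Total coins = 3 + 1 + 1 + 1 = 6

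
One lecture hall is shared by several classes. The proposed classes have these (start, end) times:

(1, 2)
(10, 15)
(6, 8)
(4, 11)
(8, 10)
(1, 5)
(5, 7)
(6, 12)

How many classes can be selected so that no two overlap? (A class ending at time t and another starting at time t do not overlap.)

4

Order by finish time; keep every interval that doesn't clash with the previous kept one.
Sorted by end: (1,2)  (1,5)  (5,7)  (6,8)  (8,10)  (4,11)  (6,12)  (10,15)
take (1,2); take (5,7); skip (6,8); take (8,10); skip (4,11); take (10,15).
Selected 4 classes.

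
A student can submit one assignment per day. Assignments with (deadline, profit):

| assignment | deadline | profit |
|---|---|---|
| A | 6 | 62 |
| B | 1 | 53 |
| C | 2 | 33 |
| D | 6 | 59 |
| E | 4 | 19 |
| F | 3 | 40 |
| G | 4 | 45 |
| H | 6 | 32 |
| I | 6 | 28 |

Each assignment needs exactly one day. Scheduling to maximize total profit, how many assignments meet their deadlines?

6

Sort by profit descending; place each in the latest free slot ≤ its deadline.
By profit: A(d6,62), D(d6,59), B(d1,53), G(d4,45), F(d3,40), C(d2,33), H(d6,32), I(d6,28), E(d4,19)
A→slot 6; D→slot 5; B→slot 1; G→slot 4; F→slot 3; C→slot 2; H skipped; I skipped; E skipped.
6 of 9 scheduled.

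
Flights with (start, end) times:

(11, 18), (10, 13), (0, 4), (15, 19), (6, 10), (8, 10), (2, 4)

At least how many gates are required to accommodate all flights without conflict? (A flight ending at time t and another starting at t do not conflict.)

Events (time:±→running): 0:+→1 2:+→2 … peak 2.

2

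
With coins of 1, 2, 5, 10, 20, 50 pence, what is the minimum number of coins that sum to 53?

3

Greedy: take as many of the largest coin as possible, then repeat with the remainder.
53 = 1×50 + 1×2 + 1×1
Total coins = 1 + 1 + 1 = 3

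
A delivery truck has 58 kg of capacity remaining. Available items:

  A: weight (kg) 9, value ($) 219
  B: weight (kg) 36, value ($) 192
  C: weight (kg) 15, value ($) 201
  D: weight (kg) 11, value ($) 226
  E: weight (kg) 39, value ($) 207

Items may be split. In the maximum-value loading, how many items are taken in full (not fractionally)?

Sort by value per unit weight and fill in that order.
Order: A (219/9=24.33) > D (226/11=20.55) > C (201/15=13.40) > B (192/36=5.33) > E (207/39=5.31)
Fill: take A (9 @ 219) → take D (11 @ 226) → take C (15 @ 201) → take 23/36 of B → 122.67; 58/58 used.
3 item(s) taken whole; one partial (take 23/36 of B).

3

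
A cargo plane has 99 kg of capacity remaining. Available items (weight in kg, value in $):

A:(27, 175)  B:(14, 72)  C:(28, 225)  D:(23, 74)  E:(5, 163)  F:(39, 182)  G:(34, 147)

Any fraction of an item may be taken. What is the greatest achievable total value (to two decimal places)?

Greedy by value/weight ratio, highest first.
Order: E (163/5=32.60) > C (225/28=8.04) > A (175/27=6.48) > B (72/14=5.14) > F (182/39=4.67) > G (147/34=4.32) > D (74/23=3.22)
Fill: take E (5 @ 163) → take C (28 @ 225) → take A (27 @ 175) → take B (14 @ 72) → take 25/39 of F → 116.67; 99/99 used.
Total value = 751.67

751.67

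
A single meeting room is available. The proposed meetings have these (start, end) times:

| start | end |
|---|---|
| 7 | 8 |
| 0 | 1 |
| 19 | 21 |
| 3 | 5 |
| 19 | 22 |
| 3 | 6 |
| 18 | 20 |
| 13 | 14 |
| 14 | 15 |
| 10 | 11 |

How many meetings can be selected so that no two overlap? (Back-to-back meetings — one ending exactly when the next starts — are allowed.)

Sorted by end: (0,1)  (3,5)  (3,6)  (7,8)  (10,11)  (13,14)  (14,15)  (18,20)  (19,21)  (19,22)
take (0,1); take (3,5); take (7,8); take (10,11); take (13,14); take (14,15); take (18,20); skip (19,22).
Selected 7 meetings.

7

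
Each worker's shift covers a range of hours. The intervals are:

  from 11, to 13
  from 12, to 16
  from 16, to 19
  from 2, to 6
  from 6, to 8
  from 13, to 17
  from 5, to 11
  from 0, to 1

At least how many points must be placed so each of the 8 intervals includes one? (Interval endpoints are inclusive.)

Process intervals by earliest right end; each time one isn't hit yet, stab at its right endpoint.
By right end: [0,1]  [2,6]  [6,8]  [5,11]  [11,13]  [12,16]  [13,17]  [16,19]
[0,1] uncovered → point at 1; [2,6] uncovered → point at 6; [11,13] uncovered → point at 13; [16,19] uncovered → point at 19.
Points: 1, 6, 13, 19 (4 total).

4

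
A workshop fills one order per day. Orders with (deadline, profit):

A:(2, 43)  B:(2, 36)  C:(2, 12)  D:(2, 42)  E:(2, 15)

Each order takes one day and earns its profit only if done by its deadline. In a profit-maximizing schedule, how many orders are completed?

Profit order: A=43 D=42 B=36 E=15 C=12
Assign: A→slot 2, D→slot 1, B skipped, E skipped, C skipped.
Slots: [1:D] [2:A]
2 of 5 scheduled.

2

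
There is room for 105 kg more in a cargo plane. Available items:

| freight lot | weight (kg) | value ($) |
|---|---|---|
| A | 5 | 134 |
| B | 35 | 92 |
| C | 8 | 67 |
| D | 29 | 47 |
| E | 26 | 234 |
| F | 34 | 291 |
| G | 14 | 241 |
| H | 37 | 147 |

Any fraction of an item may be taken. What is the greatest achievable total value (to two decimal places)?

1038.51

Ratios (sorted): A 26.80, G 17.21, E 9.00, F 8.56, C 8.38, H 3.97, B 2.63, D 1.62
take A (5 @ 134); take G (14 @ 241); take E (26 @ 234); take F (34 @ 291); take C (8 @ 67); take 18/37 of H → 71.51. Capacity used 105/105.
Total value = 1038.51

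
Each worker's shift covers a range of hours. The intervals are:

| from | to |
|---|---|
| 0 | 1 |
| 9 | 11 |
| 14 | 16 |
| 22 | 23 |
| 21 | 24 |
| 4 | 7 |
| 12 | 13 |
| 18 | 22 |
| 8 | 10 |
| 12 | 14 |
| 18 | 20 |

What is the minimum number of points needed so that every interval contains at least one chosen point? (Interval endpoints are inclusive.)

7

Sort by right endpoint; whenever an interval is uncovered, place a point at its right end.
Sorted: [0,1] [4,7] [8,10] [9,11] [12,13] [12,14] [14,16] [18,20] [18,22] [22,23] [21,24]
{[0,1]} hit by 1; {[4,7]} hit by 7; {[8,10],[9,11]} hit by 10; {[12,13],[12,14]} hit by 13; {[14,16]} hit by 16; {[18,20],[18,22]} hit by 20; {[22,23],[21,24]} hit by 23.
Points: 1, 7, 10, 13, 16, 20, 23 (7 total).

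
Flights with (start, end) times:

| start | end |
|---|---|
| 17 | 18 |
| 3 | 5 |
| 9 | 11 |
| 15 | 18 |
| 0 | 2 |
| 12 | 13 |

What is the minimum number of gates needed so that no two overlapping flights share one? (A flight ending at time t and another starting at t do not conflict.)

The answer is the maximum number of intervals overlapping at any instant.
Events (time:±→running): 0:+→1 2:-→0 3:+→1 5:-→0 9:+→1 11:-→0 12:+→1 13:-→0 15:+→1 17:+→2 … peak 2.

2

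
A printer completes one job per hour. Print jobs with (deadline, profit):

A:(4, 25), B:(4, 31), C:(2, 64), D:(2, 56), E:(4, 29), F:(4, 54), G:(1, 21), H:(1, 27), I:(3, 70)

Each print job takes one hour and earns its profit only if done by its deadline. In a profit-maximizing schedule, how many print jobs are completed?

4

Profit order: I=70 C=64 D=56 F=54 B=31 E=29 H=27 A=25 G=21
Assign: I→slot 3, C→slot 2, D→slot 1, F→slot 4, B skipped, E skipped, H skipped, A skipped, G skipped.
Slots: [1:D] [2:C] [3:I] [4:F]
4 of 9 scheduled.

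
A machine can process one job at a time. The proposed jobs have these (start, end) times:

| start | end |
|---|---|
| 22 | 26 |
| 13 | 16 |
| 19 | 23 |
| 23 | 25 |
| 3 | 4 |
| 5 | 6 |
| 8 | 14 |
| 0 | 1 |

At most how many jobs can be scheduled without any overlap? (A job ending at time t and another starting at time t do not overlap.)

6

Order by finish time; keep every interval that doesn't clash with the previous kept one.
By end time: (0,1), (3,4), (5,6), (8,14), (13,16), (19,23), (23,25), (22,26).
Pick (0,1); next start ≥ 1 → (3,4); next start ≥ 4 → (5,6); next start ≥ 6 → (8,14); next start ≥ 14 → (19,23); next start ≥ 23 → (23,25).
Selected 6 jobs.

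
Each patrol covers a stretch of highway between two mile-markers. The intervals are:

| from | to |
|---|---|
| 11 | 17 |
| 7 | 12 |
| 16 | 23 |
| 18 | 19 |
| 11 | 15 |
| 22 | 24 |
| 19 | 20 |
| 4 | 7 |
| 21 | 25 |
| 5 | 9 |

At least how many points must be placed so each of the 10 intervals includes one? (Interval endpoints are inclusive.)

4

Sort by right endpoint; whenever an interval is uncovered, place a point at its right end.
By right end: [4,7]  [5,9]  [7,12]  [11,15]  [11,17]  [18,19]  [19,20]  [16,23]  [22,24]  [21,25]
[4,7] uncovered → point at 7; [11,15] uncovered → point at 15; [18,19] uncovered → point at 19; [22,24] uncovered → point at 24.
Points: 7, 15, 19, 24 (4 total).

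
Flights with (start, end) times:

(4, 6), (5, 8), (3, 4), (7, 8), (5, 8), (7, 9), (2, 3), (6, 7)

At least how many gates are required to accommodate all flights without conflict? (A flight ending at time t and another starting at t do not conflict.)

The answer is the maximum number of intervals overlapping at any instant.
starts: [2, 3, 4, 5, 5, 6, 7, 7]
ends:   [3, 4, 6, 7, 8, 8, 8, 9]
s2→1 e3→0 s3→1 e4→0 s4→1 s5→2 s5→3 e6→2 s6→3 e7→2 s7→3 s7→4  — peak 4.

4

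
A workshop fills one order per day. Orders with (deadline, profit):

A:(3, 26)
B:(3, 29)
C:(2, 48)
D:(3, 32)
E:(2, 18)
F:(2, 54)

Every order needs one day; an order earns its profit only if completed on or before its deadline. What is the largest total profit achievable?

By profit: F(d2,54), C(d2,48), D(d3,32), B(d3,29), A(d3,26), E(d2,18)
F→slot 2; C→slot 1; D→slot 3; B skipped; A skipped; E skipped.
Profit = 48 + 54 + 32 = 134

134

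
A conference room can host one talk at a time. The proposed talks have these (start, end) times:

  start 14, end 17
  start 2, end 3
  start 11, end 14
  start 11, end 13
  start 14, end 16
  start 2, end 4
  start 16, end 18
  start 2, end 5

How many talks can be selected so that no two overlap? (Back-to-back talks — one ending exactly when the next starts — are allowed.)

4

By end time: (2,3), (2,4), (2,5), (11,13), (11,14), (14,16), (14,17), (16,18).
Pick (2,3); next start ≥ 3 → (11,13); next start ≥ 13 → (14,16); next start ≥ 16 → (16,18).
Selected 4 talks.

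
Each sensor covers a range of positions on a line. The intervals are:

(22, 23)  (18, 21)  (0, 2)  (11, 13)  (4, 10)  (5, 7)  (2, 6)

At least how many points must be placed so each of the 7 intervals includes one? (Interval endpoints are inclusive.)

Sort by right endpoint; whenever an interval is uncovered, place a point at its right end.
By right end: [0,2]  [2,6]  [5,7]  [4,10]  [11,13]  [18,21]  [22,23]
[0,2] uncovered → point at 2; [5,7] uncovered → point at 7; [11,13] uncovered → point at 13; [18,21] uncovered → point at 21; [22,23] uncovered → point at 23.
Points: 2, 7, 13, 21, 23 (5 total).

5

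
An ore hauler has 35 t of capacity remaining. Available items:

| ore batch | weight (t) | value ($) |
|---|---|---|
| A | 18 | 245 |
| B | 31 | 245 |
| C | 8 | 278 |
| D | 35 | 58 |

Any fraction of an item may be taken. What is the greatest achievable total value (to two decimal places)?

594.13

Greedy by value/weight ratio, highest first.
Order: C (278/8=34.75) > A (245/18=13.61) > B (245/31=7.90) > D (58/35=1.66)
Fill: take C (8 @ 278) → take A (18 @ 245) → take 9/31 of B → 71.13; 35/35 used.
Total value = 594.13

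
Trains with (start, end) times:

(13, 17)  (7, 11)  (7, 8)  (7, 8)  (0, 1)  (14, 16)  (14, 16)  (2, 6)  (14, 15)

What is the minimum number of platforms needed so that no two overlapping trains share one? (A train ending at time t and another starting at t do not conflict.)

4

Events (time:±→running): 0:+→1 1:-→0 2:+→1 6:-→0 7:+→1 7:+→2 7:+→3 8:-→2 8:-→1 11:-→0 13:+→1 14:+→2 14:+→3 14:+→4 … peak 4.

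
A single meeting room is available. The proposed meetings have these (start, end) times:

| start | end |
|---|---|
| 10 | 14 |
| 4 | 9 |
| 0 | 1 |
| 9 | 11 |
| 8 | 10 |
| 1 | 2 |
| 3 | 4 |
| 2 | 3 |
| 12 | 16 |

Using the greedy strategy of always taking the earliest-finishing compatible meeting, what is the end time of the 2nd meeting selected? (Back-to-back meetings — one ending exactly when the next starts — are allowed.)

Order by finish time; keep every interval that doesn't clash with the previous kept one.
Sorted by end: (0,1)  (1,2)  (2,3)  (3,4)  (4,9)  (8,10)  (9,11)  (10,14)  (12,16)
take (0,1); take (1,2); take (2,3); take (3,4); take (4,9); skip (8,10); take (9,11); take (12,16).
Selected: (0,1) (1,2) (2,3) (3,4) (4,9) (9,11) (12,16)

2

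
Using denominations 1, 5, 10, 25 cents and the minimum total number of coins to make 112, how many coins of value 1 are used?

112 − 4×25→12 − 1×10→2 − 2×1→0
Count of 1: 2

2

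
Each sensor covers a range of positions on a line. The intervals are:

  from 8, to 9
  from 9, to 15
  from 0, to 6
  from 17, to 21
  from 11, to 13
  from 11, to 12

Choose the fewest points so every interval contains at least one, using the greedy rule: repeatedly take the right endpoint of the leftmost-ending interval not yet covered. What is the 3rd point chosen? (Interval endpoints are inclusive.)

Process intervals by earliest right end; each time one isn't hit yet, stab at its right endpoint.
Sorted: [0,6] [8,9] [11,12] [11,13] [9,15] [17,21]
{[0,6]} hit by 6; {[8,9]} hit by 9; {[11,12],[11,13],[9,15]} hit by 12; {[17,21]} hit by 21.
Points: 6, 9, 12, 21 (4 total).

12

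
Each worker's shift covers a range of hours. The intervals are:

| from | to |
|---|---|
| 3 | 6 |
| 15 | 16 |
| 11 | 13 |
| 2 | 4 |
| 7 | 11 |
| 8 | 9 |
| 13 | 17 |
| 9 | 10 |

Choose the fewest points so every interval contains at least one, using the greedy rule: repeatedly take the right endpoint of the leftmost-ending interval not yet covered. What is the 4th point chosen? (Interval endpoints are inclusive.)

Sort by right endpoint; whenever an interval is uncovered, place a point at its right end.
Sorted: [2,4] [3,6] [8,9] [9,10] [7,11] [11,13] [15,16] [13,17]
{[2,4],[3,6]} hit by 4; {[8,9],[9,10],[7,11]} hit by 9; {[11,13]} hit by 13; {[15,16],[13,17]} hit by 16.
Points: 4, 9, 13, 16 (4 total).

16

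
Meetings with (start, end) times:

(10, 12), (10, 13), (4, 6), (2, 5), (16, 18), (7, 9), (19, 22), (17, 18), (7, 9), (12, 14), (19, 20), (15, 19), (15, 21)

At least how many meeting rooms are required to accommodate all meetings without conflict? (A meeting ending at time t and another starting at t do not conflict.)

4

Events (time:±→running): 2:+→1 4:+→2 5:-→1 6:-→0 7:+→1 7:+→2 9:-→1 9:-→0 10:+→1 10:+→2 12:-→1 12:+→2 13:-→1 14:-→0 15:+→1 15:+→2 16:+→3 17:+→4 … peak 4.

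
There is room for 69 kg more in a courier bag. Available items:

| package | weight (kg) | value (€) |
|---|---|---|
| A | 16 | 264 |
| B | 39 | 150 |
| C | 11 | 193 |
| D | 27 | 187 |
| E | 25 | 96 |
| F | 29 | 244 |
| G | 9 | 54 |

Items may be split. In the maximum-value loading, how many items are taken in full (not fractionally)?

Greedy by value/weight ratio, highest first.
Ratios (sorted): C 17.55, A 16.50, F 8.41, D 6.93, G 6.00, B 3.85, E 3.84
take C (11 @ 193); take A (16 @ 264); take F (29 @ 244); take 13/27 of D → 90.04. Capacity used 69/69.
3 item(s) taken whole; one partial (take 13/27 of D).

3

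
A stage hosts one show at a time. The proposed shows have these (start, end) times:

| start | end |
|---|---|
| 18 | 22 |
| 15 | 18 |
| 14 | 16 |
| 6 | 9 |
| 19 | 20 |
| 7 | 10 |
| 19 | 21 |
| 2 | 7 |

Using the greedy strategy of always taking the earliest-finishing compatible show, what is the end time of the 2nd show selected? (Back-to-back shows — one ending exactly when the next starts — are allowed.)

Order by finish time; keep every interval that doesn't clash with the previous kept one.
Sorted by end: (2,7)  (6,9)  (7,10)  (14,16)  (15,18)  (19,20)  (19,21)  (18,22)
take (2,7); take (7,10); take (14,16); skip (15,18); take (19,20).
Selected: (2,7) (7,10) (14,16) (19,20)

10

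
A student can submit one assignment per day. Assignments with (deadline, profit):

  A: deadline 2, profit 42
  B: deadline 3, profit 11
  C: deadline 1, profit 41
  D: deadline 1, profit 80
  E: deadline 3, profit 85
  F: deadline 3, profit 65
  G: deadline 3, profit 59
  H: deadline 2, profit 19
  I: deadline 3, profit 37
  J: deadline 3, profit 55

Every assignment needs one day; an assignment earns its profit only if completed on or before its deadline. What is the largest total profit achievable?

Sort by profit descending; place each in the latest free slot ≤ its deadline.
By profit: E(d3,85), D(d1,80), F(d3,65), G(d3,59), J(d3,55), A(d2,42), C(d1,41), I(d3,37), H(d2,19), B(d3,11)
E→slot 3; D→slot 1; F→slot 2; G skipped; J skipped; A skipped; C skipped; I skipped; H skipped; B skipped.
Profit = 80 + 65 + 85 = 230

230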